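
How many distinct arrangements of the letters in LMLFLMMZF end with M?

Fix M in the last position and arrange the remaining 8 letters.
Those 8 letters have F appearing twice, L appearing 3 times, and M appearing twice, giving (8)!/(3!·2!·2!) = 1680.

1680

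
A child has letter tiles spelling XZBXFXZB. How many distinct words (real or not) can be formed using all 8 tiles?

1680

Letter multiplicities in XZBXFXZB: B×2, F×1, X×3, Z×2.
So there are 8! / (3!·2!·2!) = 1680 distinguishable arrangements.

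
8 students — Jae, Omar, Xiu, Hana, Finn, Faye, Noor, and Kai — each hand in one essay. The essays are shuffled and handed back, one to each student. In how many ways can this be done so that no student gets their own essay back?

14833

Count assignments avoiding every fixed point. For any j of the 8 students fixed to their own essay, the other 8−j can be arranged in (8−j)! ways.
By inclusion–exclusion this is Σ_{j=0}^{8} (−1)^j C(8,j)·(8−j)!.
Computing: 40320 − 40320 + 20160 − 6720 + 1680 − 336 + 56 − 8 + 1 = 14833.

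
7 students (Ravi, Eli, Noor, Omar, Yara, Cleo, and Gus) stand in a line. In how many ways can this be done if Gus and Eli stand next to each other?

Glue Gus and Eli into one block (2 internal orders), leaving 6 units to arrange in a row.
So the count is 2·(6)! = 1440.

1440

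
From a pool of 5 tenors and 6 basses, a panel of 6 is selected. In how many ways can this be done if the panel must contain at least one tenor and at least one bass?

Total 6-person selections from all 11: C(11,6) = 462.
Subtract selections that omit an entire group: no tenors → C(6,6) = 1; no basses → C(5,6) = 0.
Both groups omitted at once is impossible, so 462 − 1 = 461.

461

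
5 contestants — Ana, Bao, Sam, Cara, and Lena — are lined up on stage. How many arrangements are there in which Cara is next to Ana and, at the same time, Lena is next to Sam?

Treat {Cara,Ana} as one block (2 orders) and {Lena,Sam} as another (2 orders).
That leaves 3 units to arrange: 2 × 2 × 3! = 4 × 6 = 24.

24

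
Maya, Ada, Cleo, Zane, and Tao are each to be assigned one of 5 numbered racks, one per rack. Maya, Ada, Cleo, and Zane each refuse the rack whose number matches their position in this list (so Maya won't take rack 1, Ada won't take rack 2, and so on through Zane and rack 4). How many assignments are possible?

53

Let Aᵢ (for 1 ≤ i ≤ 4) be the placements that put person i in their forbidden rack. Any j of these fix j positions, leaving (5−j)! ways to fill the rest, and there are C(4,j) ways to pick which j.
By inclusion–exclusion, the number of valid placements is Σ_{j=0}^{4} (−1)^j C(4,j)·(5−j)!.
Computing: 120 − 96 + 36 − 8 + 1 = 53.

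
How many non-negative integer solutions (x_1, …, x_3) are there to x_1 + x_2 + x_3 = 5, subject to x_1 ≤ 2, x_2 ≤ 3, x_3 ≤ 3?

9

By stars and bars, unrestricted non-negative solutions to x_1+…+x_3 = 5 number C(5+2,2) = 21.
Subtract solutions that violate a single cap (substitute x_i' = x_i − (cap_i+1)): x_1 ≥ 3 gives C(4,2) = 6; x_2 ≥ 4 gives C(3,2) = 3; x_3 ≥ 4 gives C(3,2) = 3. Together 12.
No two caps can be exceeded simultaneously, so the pair terms are all 0.
By inclusion–exclusion the count is 21 − 12 + 0 = 9.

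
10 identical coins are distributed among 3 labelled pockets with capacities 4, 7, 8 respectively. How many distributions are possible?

Ignoring the caps, the number of non-negative solutions to x_1+…+x_3 = 10 is C(12,2) = 66.
Subtract solutions that violate a single cap (substitute x_i' = x_i − (cap_i+1)): x_1 ≥ 5 gives C(7,2) = 21; x_2 ≥ 8 gives C(4,2) = 6; x_3 ≥ 9 gives C(3,2) = 3. Together 30.
No two caps can be exceeded simultaneously, so the pair terms are all 0.
By inclusion–exclusion the count is 66 − 30 + 0 = 36.

36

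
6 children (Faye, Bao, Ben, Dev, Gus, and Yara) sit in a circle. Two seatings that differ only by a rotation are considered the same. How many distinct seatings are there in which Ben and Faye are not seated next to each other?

72

All circular seatings of 6 people number (5)! = 120.
Seatings with Ben beside Faye: treat them as a block with 2 internal orders, giving 2 × (4)! = 48.
Subtracting, 120 − 48 = 72.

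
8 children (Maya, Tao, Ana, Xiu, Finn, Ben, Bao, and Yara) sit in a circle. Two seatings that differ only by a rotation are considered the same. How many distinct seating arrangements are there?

Seat Maya anywhere (absorbing the rotational symmetry), then permute the other 7: (7)! = 5040.

5040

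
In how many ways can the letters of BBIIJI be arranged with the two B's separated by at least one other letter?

There are 6!/(3!·2!) = 60 arrangements of BBIIJI in total.
Arrangements with the B's together: treat BB as one letter, giving (5)!/(3!) = 20.
Hence 60 − 20 = 40.

40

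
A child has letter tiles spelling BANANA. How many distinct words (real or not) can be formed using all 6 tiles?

60

Letter multiplicities in BANANA: A×3, B×1, N×2.
Dividing 6! = 720 by 3!·2! = 12 for the repeated letters gives 60.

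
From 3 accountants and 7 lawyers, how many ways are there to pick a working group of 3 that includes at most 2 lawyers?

Split by how many lawyers are chosen (0 through 2).
Sum: C(7,0)·C(3,3) + C(7,1)·C(3,2) + C(7,2)·C(3,1) = 1 + 21 + 63 = 85.

85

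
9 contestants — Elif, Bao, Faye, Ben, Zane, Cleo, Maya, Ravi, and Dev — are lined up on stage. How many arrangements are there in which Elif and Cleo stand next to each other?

Glue Elif and Cleo into one block (2 internal orders), leaving 8 units to arrange in a row.
So the count is 2·(8)! = 80640.

80640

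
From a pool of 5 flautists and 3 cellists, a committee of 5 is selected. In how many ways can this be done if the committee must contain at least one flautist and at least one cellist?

With no constraint there are C(8,5) = 56 possible selections.
Selections missing a whole group: no flautists → C(3,5) = 0; no cellists → C(5,5) = 1.
Both groups omitted at once is impossible, so 56 − 1 = 55.

55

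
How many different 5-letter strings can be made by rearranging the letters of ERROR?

ERROR has 5 letters with R appearing 3 times.
The number of distinct arrangements is 5!/(3!) = 120/6 = 20.

20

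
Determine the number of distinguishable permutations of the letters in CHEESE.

120

The 6 letters of CHEESE have repeats: E appearing 3 times.
Dividing 6! = 720 by 3! = 6 for the repeated letters gives 120.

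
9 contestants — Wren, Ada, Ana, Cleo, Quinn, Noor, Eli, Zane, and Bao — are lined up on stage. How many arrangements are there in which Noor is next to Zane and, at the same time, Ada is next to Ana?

20160

Treat {Noor,Zane} as one block (2 orders) and {Ada,Ana} as another (2 orders).
That leaves 7 units to arrange: 2 × 2 × 7! = 4 × 5040 = 20160.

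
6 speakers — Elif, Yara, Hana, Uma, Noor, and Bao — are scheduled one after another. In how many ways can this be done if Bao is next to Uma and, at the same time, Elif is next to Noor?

96

Treat {Bao,Uma} as one block (2 orders) and {Elif,Noor} as another (2 orders).
That leaves 4 units to arrange: 2 × 2 × 4! = 4 × 24 = 96.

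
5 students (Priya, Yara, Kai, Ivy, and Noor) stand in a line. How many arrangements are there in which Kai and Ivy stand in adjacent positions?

48

Place the 3 others and the Kai-Ivy pair as 4 objects in a line; the pair has 2 internal arrangements.
That gives 2 × 4! = 2 × 24 = 48.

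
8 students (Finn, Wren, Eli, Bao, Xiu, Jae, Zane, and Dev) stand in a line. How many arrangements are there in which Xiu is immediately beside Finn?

Treat {Xiu, Finn} as a single unit. There are 7 units to order, and the pair itself can be ordered 2 ways.
So the count is 2·(7)! = 10080.

10080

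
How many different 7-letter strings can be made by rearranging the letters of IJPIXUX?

Letter multiplicities in IJPIXUX: I×2, J×1, P×1, U×1, X×2.
The number of distinct arrangements is 7!/(2!·2!) = 5040/4 = 1260.

1260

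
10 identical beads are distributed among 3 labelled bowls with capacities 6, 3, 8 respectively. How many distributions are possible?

25

Ignoring the caps, the number of non-negative solutions to x_1+…+x_3 = 10 is C(12,2) = 66.
Subtract solutions that violate a single cap (substitute x_i' = x_i − (cap_i+1)): x_1 ≥ 7 gives C(5,2) = 10; x_2 ≥ 4 gives C(8,2) = 28; x_3 ≥ 9 gives C(3,2) = 3. Together 41.
No two caps can be exceeded simultaneously, so the pair terms are all 0.
By inclusion–exclusion the count is 66 − 41 + 0 = 25.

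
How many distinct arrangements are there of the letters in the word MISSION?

MISSION has 7 letters with I appearing twice and S appearing twice.
So there are 7! / (2!·2!) = 1260 distinguishable arrangements.

1260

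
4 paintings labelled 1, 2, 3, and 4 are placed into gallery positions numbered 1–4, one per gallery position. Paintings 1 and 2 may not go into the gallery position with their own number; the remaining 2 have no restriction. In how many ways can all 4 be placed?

14

Let Aᵢ (for i ∈ {1, 2}) be the placements that put painting i in its forbidden gallery position. Any j of these fix j positions, leaving (4−j)! ways to fill the rest, and there are C(2,j) ways to pick which j.
By inclusion–exclusion, the number of valid placements is Σ_{j=0}^{2} (−1)^j C(2,j)·(4−j)!.
Computing: 24 − 12 + 2 = 14.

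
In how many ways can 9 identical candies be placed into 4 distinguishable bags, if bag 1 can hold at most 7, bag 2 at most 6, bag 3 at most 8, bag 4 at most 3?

149

By stars and bars, unrestricted non-negative solutions to x_1+…+x_4 = 9 number C(9+3,3) = 220.
Subtract solutions that violate a single cap (substitute x_i' = x_i − (cap_i+1)): x_1 ≥ 8 gives C(4,3) = 4; x_2 ≥ 7 gives C(5,3) = 10; x_3 ≥ 9 gives C(3,3) = 1; x_4 ≥ 4 gives C(8,3) = 56. Together 71.
No two caps can be exceeded simultaneously, so the pair terms are all 0.
By inclusion–exclusion the count is 220 − 71 + 0 = 149.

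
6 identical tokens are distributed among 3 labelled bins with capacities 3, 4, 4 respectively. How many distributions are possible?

Ignoring the caps, the number of non-negative solutions to x_1+…+x_3 = 6 is C(8,2) = 28.
Subtract solutions that violate a single cap (substitute x_i' = x_i − (cap_i+1)): x_1 ≥ 4 gives C(4,2) = 6; x_2 ≥ 5 gives C(3,2) = 3; x_3 ≥ 5 gives C(3,2) = 3. Together 12.
No two caps can be exceeded simultaneously, so the pair terms are all 0.
By inclusion–exclusion the count is 28 − 12 + 0 = 16.

16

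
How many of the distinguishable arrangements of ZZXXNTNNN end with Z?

With the last slot taken by Z, it remains to arrange the other 8 letters (ZXXNTNNN).
Those 8 letters have N appearing 4 times and X appearing twice, giving (8)!/(4!·2!) = 840.

840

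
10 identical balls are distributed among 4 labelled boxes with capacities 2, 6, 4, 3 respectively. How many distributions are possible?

By stars and bars, unrestricted non-negative solutions to x_1+…+x_4 = 10 number C(10+3,3) = 286.
Subtract solutions that violate a single cap (substitute x_i' = x_i − (cap_i+1)): x_1 ≥ 3 gives C(10,3) = 120; x_2 ≥ 7 gives C(6,3) = 20; x_3 ≥ 5 gives C(8,3) = 56; x_4 ≥ 4 gives C(9,3) = 84. Together 280.
Add back pairs where two caps are both exceeded: 1 + 10 + 20 + 0 + 0 + 4 = 35.
By inclusion–exclusion the count is 286 − 280 + 35 = 41.

41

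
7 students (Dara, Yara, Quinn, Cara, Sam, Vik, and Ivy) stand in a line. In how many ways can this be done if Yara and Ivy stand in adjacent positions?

1440

Treat {Yara, Ivy} as a single unit. There are 6 units to order, and the pair itself can be ordered 2 ways.
So the count is 2·(6)! = 1440.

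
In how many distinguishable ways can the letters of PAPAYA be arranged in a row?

60

Letter multiplicities in PAPAYA: A×3, P×2, Y×1.
Dividing 6! = 720 by 3!·2! = 12 for the repeated letters gives 60.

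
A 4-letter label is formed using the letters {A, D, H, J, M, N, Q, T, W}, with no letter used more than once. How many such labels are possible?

3024

This is a permutation of 4 out of 9: P(9,4) = 9!/5!.
That product is 9 × 8 × 7 × 6 = 3024.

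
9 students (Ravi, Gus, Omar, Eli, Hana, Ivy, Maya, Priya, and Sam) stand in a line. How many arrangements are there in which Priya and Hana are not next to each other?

282240

Of the 9! = 362880 arrangements, those with Priya and Hana adjacent number 2 × 8! = 80640 (treat the pair as a block with 2 internal orders).
So 362880 − 80640 = 282240 arrangements keep them apart.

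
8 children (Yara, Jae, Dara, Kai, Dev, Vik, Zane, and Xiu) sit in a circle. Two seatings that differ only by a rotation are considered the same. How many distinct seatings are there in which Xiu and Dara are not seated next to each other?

Without the restriction there are (7)! = 5040 seatings.
Those with Xiu next to Dara: fuse the pair into one unit and seat 7 units around a circle — 2·(6)! = 1440.
Subtracting, 5040 − 1440 = 3600.

3600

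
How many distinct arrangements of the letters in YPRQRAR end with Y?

Fix Y in the last position and arrange the remaining 6 letters.
Those 6 letters have R appearing 3 times, giving (6)!/(3!) = 120.

120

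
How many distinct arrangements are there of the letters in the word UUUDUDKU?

168

The 8 letters of UUUDUDKU have repeats: D appearing twice and U appearing 5 times.
So there are 8! / (5!·2!) = 168 distinguishable arrangements.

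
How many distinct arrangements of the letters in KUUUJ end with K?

With the last slot taken by K, it remains to arrange the other 4 letters (UUUJ).
Those 4 letters have U appearing 3 times, giving (4)!/(3!) = 4.

4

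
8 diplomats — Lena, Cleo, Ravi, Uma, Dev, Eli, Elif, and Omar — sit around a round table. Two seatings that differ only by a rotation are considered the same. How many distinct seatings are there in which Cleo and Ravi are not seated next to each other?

All circular seatings of 8 people number (7)! = 5040.
Seatings with Cleo beside Ravi: treat them as a block with 2 internal orders, giving 2 × (6)! = 1440.
Subtracting, 5040 − 1440 = 3600.

3600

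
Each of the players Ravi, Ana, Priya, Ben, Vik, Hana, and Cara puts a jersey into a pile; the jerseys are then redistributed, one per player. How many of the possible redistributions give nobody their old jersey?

1854

Let Aᵢ be the assignments in which player i gets their old jersey. We want the size of the complement of A₁∪…∪A_7.
By inclusion–exclusion this is Σ_{j=0}^{7} (−1)^j C(7,j)·(7−j)!.
Computing: 5040 − 5040 + 2520 − 840 + 210 − 42 + 7 − 1 = 1854.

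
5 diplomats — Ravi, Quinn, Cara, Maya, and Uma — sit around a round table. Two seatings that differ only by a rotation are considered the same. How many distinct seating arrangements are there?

24

Fix one person's seat to break rotational symmetry; the remaining 4 people can be arranged in (4)! = 24 ways.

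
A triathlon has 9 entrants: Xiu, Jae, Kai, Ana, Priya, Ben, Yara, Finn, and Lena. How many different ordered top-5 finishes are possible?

15120

This is an ordered selection of 5 from 9: P(9,5).
That gives 9 × 8 × 7 × 6 × 5 = 15120.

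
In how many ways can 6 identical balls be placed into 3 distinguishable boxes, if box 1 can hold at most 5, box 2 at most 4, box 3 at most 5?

Without the upper bounds there are C(8,2) = 28 ways to split 6 among 3 boxes.
Subtract solutions that violate a single cap (substitute x_i' = x_i − (cap_i+1)): x_1 ≥ 6 gives C(2,2) = 1; x_2 ≥ 5 gives C(3,2) = 3; x_3 ≥ 6 gives C(2,2) = 1. Together 5.
No two caps can be exceeded simultaneously, so the pair terms are all 0.
By inclusion–exclusion the count is 28 − 5 + 0 = 23.

23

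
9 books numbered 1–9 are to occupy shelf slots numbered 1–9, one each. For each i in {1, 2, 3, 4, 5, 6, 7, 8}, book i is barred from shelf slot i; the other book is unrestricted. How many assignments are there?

148329

Let Aᵢ (for 1 ≤ i ≤ 8) be the placements that put book i in its forbidden shelf slot. Any j of these fix j positions, leaving (9−j)! ways to fill the rest, and there are C(8,j) ways to pick which j.
By inclusion–exclusion, the number of valid placements is Σ_{j=0}^{8} (−1)^j C(8,j)·(9−j)!.
Computing: 362880 − 322560 + 141120 − 40320 + 8400 − 1344 + 168 − 16 + 1 = 148329.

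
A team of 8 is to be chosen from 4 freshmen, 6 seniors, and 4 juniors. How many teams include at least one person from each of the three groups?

2912

Unrestricted: C(14,8) = 3003 ways to pick any 8 of the 14.
Selections missing a whole group: no freshmen → C(10,8) = 45; no seniors → C(8,8) = 1; no juniors → C(10,8) = 45.
Add back selections omitting two groups (i.e. drawn from a single group): C(4,8) + C(6,8) + C(4,8) = 0.
By inclusion–exclusion: 3003 − 91 + 0 = 2912.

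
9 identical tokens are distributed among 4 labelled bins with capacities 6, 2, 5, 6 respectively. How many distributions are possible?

97

Without the upper bounds there are C(12,3) = 220 ways to split 9 among 4 bins.
Subtract solutions that violate a single cap (substitute x_i' = x_i − (cap_i+1)): x_1 ≥ 7 gives C(5,3) = 10; x_2 ≥ 3 gives C(9,3) = 84; x_3 ≥ 6 gives C(6,3) = 20; x_4 ≥ 7 gives C(5,3) = 10. Together 124.
Add back pairs where two caps are both exceeded: 0 + 0 + 0 + 1 + 0 + 0 = 1.
By inclusion–exclusion the count is 220 − 124 + 1 = 97.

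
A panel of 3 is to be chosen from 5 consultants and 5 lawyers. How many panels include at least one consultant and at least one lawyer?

100

With no constraint there are C(10,3) = 120 possible selections.
Subtract selections that omit an entire group: no consultants → C(5,3) = 10; no lawyers → C(5,3) = 10.
Both groups omitted at once is impossible, so 120 − 20 = 100.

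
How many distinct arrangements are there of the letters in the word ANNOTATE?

The 8 letters of ANNOTATE have repeats: A appearing twice, N appearing twice, and T appearing twice.
So there are 8! / (2!·2!·2!) = 5040 distinguishable arrangements.

5040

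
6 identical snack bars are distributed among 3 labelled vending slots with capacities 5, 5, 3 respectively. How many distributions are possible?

Without the upper bounds there are C(8,2) = 28 ways to split 6 among 3 vending slots.
Subtract solutions that violate a single cap (substitute x_i' = x_i − (cap_i+1)): x_1 ≥ 6 gives C(2,2) = 1; x_2 ≥ 6 gives C(2,2) = 1; x_3 ≥ 4 gives C(4,2) = 6. Together 8.
No two caps can be exceeded simultaneously, so the pair terms are all 0.
By inclusion–exclusion the count is 28 − 8 + 0 = 20.

20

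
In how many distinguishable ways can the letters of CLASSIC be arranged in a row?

The 7 letters of CLASSIC have repeats: C appearing twice and S appearing twice.
Dividing 7! = 5040 by 2!·2! = 4 for the repeated letters gives 1260.

1260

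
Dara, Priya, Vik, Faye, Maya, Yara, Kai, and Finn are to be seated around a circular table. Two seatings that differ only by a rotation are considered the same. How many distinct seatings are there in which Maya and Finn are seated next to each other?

1440

Glue Maya and Finn into a block (2 internal orders). Seating 7 units around a circle gives (6)! arrangements.
So 2 × (6)! = 2 × 720 = 1440.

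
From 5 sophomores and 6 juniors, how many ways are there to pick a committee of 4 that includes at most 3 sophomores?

325

Split by how many sophomores are chosen (0 through 3).
Sum: C(5,0)·C(6,4) + C(5,1)·C(6,3) + C(5,2)·C(6,2) + C(5,3)·C(6,1) = 15 + 100 + 150 + 60 = 325.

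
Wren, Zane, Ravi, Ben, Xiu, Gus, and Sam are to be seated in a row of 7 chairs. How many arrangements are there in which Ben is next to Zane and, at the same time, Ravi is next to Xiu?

Treat {Ben,Zane} as one block (2 orders) and {Ravi,Xiu} as another (2 orders).
That leaves 5 units to arrange: 2 × 2 × 5! = 4 × 120 = 480.

480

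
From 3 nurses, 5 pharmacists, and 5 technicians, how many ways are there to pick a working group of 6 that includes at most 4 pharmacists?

Split by how many pharmacists are chosen (0 through 4).
Sum: C(5,0)·C(8,6) + C(5,1)·C(8,5) + C(5,2)·C(8,4) + C(5,3)·C(8,3) + C(5,4)·C(8,2) = 28 + 280 + 700 + 560 + 140 = 1708.

1708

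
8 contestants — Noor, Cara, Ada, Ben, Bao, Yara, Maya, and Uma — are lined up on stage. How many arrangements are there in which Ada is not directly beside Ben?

30240

Of the 8! = 40320 arrangements, those with Ada and Ben adjacent number 2 × 7! = 10080 (treat the pair as a block with 2 internal orders).
So 40320 − 10080 = 30240 arrangements keep them apart.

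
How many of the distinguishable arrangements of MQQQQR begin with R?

5

With the first slot taken by R, it remains to arrange the other 5 letters (MQQQQ).
Those 5 letters have Q appearing 4 times, giving (5)!/(4!) = 5.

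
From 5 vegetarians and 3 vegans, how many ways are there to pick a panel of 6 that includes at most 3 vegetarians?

Split by how many vegetarians are chosen (0 through 3).
Sum: C(5,0)·C(3,6) + C(5,1)·C(3,5) + C(5,2)·C(3,4) + C(5,3)·C(3,3) = 0 + 0 + 0 + 10 = 10.

10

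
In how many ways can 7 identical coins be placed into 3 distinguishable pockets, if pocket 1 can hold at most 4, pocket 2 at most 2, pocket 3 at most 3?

Ignoring the caps, the number of non-negative solutions to x_1+…+x_3 = 7 is C(9,2) = 36.
Subtract solutions that violate a single cap (substitute x_i' = x_i − (cap_i+1)): x_1 ≥ 5 gives C(4,2) = 6; x_2 ≥ 3 gives C(6,2) = 15; x_3 ≥ 4 gives C(5,2) = 10. Together 31.
Add back pairs where two caps are both exceeded: 0 + 0 + 1 = 1.
By inclusion–exclusion the count is 36 − 31 + 1 = 6.

6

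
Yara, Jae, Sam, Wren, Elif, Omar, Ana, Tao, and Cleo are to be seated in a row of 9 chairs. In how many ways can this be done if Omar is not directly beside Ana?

282240

There are 9! = 362880 arrangements in all. If Omar and Ana are adjacent, merging them into one block gives 2·(8)! = 80640 arrangements.
Complementary counting: 362880 − 80640 = 282240.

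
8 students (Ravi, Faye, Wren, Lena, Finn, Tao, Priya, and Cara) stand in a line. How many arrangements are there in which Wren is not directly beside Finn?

30240

There are 8! = 40320 arrangements in all. If Wren and Finn are adjacent, merging them into one block gives 2·(7)! = 10080 arrangements.
So 40320 − 10080 = 30240 arrangements keep them apart.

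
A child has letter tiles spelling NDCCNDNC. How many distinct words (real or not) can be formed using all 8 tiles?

560

Letter multiplicities in NDCCNDNC: C×3, D×2, N×3.
Dividing 8! = 40320 by 3!·3!·2! = 72 for the repeated letters gives 560.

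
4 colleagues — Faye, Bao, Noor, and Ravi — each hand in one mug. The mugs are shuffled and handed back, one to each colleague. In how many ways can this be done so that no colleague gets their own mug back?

9

This is the derangement count D_4: permutations of 4 items with no fixed point.
By inclusion–exclusion this is Σ_{j=0}^{4} (−1)^j C(4,j)·(4−j)!.
Computing: 24 − 24 + 12 − 4 + 1 = 9.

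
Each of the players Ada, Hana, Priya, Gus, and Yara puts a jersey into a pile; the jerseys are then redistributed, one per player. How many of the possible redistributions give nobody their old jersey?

44

Let Aᵢ be the assignments in which player i gets their old jersey. We want the size of the complement of A₁∪…∪A_5.
By inclusion–exclusion this is Σ_{j=0}^{5} (−1)^j C(5,j)·(5−j)!.
Computing: 120 − 120 + 60 − 20 + 5 − 1 = 44.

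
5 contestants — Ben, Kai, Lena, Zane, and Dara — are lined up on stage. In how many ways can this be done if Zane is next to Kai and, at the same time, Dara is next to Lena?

24

Treat {Zane,Kai} as one block (2 orders) and {Dara,Lena} as another (2 orders).
That leaves 3 units to arrange: 2 × 2 × 3! = 4 × 6 = 24.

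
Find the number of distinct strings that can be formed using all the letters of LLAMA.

The 5 letters of LLAMA have repeats: A appearing twice and L appearing twice.
So there are 5! / (2!·2!) = 30 distinguishable arrangements.

30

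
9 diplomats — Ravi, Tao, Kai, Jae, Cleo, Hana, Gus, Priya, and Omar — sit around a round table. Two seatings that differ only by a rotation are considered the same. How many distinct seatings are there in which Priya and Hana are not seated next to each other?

All circular seatings of 9 people number (8)! = 40320.
Those with Priya next to Hana: fuse the pair into one unit and seat 8 units around a circle — 2·(7)! = 10080.
Subtracting, 40320 − 10080 = 30240.

30240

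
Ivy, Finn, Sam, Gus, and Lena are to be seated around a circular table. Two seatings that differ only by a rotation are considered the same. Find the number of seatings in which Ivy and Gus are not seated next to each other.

12

Without the restriction there are (4)! = 24 seatings.
Seatings with Ivy beside Gus: treat them as a block with 2 internal orders, giving 2 × (3)! = 12.
Subtracting, 24 − 12 = 12.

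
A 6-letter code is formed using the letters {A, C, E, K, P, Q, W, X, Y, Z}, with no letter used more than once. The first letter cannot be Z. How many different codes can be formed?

136080

The first letter has 10−1 = 9 choices (anything except Z).
The remaining 5 letters are filled from the other 9 symbols without repetition: 9 × 8 × 7 × 6 × 5 = 15120.
Total: 9 × 15120 = 136080.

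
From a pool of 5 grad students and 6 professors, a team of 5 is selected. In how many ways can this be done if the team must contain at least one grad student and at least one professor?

455

With no constraint there are C(11,5) = 462 possible selections.
Subtract selections that omit an entire group: no grad students → C(6,5) = 6; no professors → C(5,5) = 1.
Both groups omitted at once is impossible, so 462 − 7 = 455.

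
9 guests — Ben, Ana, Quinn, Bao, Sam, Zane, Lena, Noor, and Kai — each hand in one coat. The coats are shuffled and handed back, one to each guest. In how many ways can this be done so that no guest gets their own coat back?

133496

Count assignments avoiding every fixed point. For any j of the 9 guests fixed to their own coat, the other 9−j can be arranged in (9−j)! ways.
By inclusion–exclusion this is Σ_{j=0}^{9} (−1)^j C(9,j)·(9−j)!.
Computing: 362880 − 362880 + 181440 − 60480 + 15120 − 3024 + 504 − 72 + 9 − 1 = 133496.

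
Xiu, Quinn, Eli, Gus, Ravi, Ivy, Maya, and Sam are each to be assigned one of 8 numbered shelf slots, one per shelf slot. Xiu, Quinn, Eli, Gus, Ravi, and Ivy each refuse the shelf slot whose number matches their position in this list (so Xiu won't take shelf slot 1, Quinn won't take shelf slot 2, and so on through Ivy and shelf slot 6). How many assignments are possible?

18806

Let Aᵢ (for 1 ≤ i ≤ 6) be the placements that put person i in their forbidden shelf slot. Any j of these fix j positions, leaving (8−j)! ways to fill the rest, and there are C(6,j) ways to pick which j.
By inclusion–exclusion, the number of valid placements is Σ_{j=0}^{6} (−1)^j C(6,j)·(8−j)!.
Computing: 40320 − 30240 + 10800 − 2400 + 360 − 36 + 2 = 18806.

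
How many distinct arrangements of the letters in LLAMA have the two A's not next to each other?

18

Total arrangements of LLAMA: 5!/(2!·2!) = 30.
If the two A's are adjacent, glue them into one block, leaving 4 items to arrange: (4)!/(2!) = 12 ways.
Hence 30 − 12 = 18.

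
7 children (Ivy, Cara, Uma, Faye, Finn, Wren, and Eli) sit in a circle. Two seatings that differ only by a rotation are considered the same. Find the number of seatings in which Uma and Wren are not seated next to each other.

480

Without the restriction there are (6)! = 720 seatings.
Seatings with Uma beside Wren: treat them as a block with 2 internal orders, giving 2 × (5)! = 240.
Subtracting, 720 − 240 = 480.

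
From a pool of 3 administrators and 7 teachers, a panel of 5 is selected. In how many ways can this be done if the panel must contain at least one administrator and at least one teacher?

231

Total 5-person selections from all 10: C(10,5) = 252.
Subtract selections that omit an entire group: no administrators → C(7,5) = 21; no teachers → C(3,5) = 0.
Both groups omitted at once is impossible, so 252 − 21 = 231.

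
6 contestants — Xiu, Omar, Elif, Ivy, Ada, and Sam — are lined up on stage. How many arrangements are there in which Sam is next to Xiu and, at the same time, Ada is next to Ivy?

Treat {Sam,Xiu} as one block (2 orders) and {Ada,Ivy} as another (2 orders).
That leaves 4 units to arrange: 2 × 2 × 4! = 4 × 24 = 96.

96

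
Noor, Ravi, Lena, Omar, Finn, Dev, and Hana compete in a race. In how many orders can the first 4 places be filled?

840

This is an ordered selection of 4 from 7: P(7,4).
That gives 7 × 6 × 5 × 4 = 840.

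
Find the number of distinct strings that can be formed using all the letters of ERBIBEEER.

3780

The 9 letters of ERBIBEEER have repeats: B appearing twice, E appearing 4 times, and R appearing twice.
The number of distinct arrangements is 9!/(4!·2!·2!) = 362880/96 = 3780.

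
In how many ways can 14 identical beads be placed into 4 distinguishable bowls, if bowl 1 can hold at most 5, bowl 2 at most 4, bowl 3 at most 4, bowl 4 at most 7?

Ignoring the caps, the number of non-negative solutions to x_1+…+x_4 = 14 is C(17,3) = 680.
Subtract solutions that violate a single cap (substitute x_i' = x_i − (cap_i+1)): x_1 ≥ 6 gives C(11,3) = 165; x_2 ≥ 5 gives C(12,3) = 220; x_3 ≥ 5 gives C(12,3) = 220; x_4 ≥ 8 gives C(9,3) = 84. Together 689.
Add back pairs where two caps are both exceeded: 20 + 20 + 1 + 35 + 4 + 4 = 84.
By inclusion–exclusion the count is 680 − 689 + 84 = 75.

75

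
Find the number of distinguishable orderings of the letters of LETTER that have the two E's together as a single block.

Treat the 2 copies of E as a single block. The multiset to arrange is then {EE, L, R, T, T}, 5 items in all.
That gives (5)!/(2!) = 60 arrangements.

60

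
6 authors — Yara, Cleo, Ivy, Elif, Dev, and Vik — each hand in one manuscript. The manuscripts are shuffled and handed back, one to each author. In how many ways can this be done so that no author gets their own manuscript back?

This is the derangement count D_6: permutations of 6 items with no fixed point.
By inclusion–exclusion this is Σ_{j=0}^{6} (−1)^j C(6,j)·(6−j)!.
Computing: 720 − 720 + 360 − 120 + 30 − 6 + 1 = 265.

265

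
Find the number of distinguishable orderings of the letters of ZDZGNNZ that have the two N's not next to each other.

300

There are 7!/(3!·2!) = 420 arrangements of ZDZGNNZ in total.
Arrangements with the N's together: treat NN as one letter, giving (6)!/(3!) = 120.
Hence 420 − 120 = 300.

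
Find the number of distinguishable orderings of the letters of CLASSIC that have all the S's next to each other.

Treat the 2 copies of S as a single block. The multiset to arrange is then {SS, A, C, C, I, L}, 6 items in all.
That gives (6)!/(2!) = 360 arrangements.

360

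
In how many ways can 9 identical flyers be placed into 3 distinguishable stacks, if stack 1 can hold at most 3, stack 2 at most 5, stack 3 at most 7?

By stars and bars, unrestricted non-negative solutions to x_1+…+x_3 = 9 number C(9+2,2) = 55.
Subtract solutions that violate a single cap (substitute x_i' = x_i − (cap_i+1)): x_1 ≥ 4 gives C(7,2) = 21; x_2 ≥ 6 gives C(5,2) = 10; x_3 ≥ 8 gives C(3,2) = 3. Together 34.
No two caps can be exceeded simultaneously, so the pair terms are all 0.
By inclusion–exclusion the count is 55 − 34 + 0 = 21.

21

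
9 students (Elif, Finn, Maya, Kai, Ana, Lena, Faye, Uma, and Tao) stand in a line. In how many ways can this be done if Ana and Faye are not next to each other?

Of the 9! = 362880 arrangements, those with Ana and Faye adjacent number 2 × 8! = 80640 (treat the pair as a block with 2 internal orders).
So 362880 − 80640 = 282240 arrangements keep them apart.

282240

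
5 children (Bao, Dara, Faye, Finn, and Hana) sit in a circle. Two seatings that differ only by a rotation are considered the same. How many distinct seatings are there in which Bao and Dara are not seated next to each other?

Without the restriction there are (4)! = 24 seatings.
Seatings with Bao beside Dara: treat them as a block with 2 internal orders, giving 2 × (3)! = 12.
Subtracting, 24 − 12 = 12.

12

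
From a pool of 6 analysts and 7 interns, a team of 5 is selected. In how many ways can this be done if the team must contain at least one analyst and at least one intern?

Total 5-person selections from all 13: C(13,5) = 1287.
Subtract selections that omit an entire group: no analysts → C(7,5) = 21; no interns → C(6,5) = 6.
Both groups omitted at once is impossible, so 1287 − 27 = 1260.

1260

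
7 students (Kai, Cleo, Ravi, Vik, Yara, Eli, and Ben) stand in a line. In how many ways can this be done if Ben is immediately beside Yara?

Place the 5 others and the Ben-Yara pair as 6 objects in a line; the pair has 2 internal arrangements.
So the count is 2·(6)! = 1440.

1440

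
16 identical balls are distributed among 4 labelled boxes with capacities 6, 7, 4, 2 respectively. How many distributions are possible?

19

By stars and bars, unrestricted non-negative solutions to x_1+…+x_4 = 16 number C(16+3,3) = 969.
Subtract solutions that violate a single cap (substitute x_i' = x_i − (cap_i+1)): x_1 ≥ 7 gives C(12,3) = 220; x_2 ≥ 8 gives C(11,3) = 165; x_3 ≥ 5 gives C(14,3) = 364; x_4 ≥ 3 gives C(16,3) = 560. Together 1309.
Add back pairs where two caps are both exceeded: 4 + 35 + 84 + 20 + 56 + 165 = 364.
Subtract triples: 0 + 0 + 4 + 1 = 5.
By inclusion–exclusion the count is 969 − 1309 + 364 − 5 = 19.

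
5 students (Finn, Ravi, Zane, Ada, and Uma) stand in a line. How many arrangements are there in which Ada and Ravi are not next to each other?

Of the 5! = 120 arrangements, those with Ada and Ravi adjacent number 2 × 4! = 48 (treat the pair as a block with 2 internal orders).
Complementary counting: 120 − 48 = 72.

72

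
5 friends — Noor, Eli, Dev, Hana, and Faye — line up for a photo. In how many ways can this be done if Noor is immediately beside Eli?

48

Treat {Noor, Eli} as a single unit. There are 4 units to order, and the pair itself can be ordered 2 ways.
That gives 2 × 4! = 2 × 24 = 48.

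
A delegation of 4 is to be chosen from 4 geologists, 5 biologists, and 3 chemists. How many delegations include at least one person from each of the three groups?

270

With no constraint there are C(12,4) = 495 possible selections.
Selections missing a whole group: no geologists → C(8,4) = 70; no biologists → C(7,4) = 35; no chemists → C(9,4) = 126.
Add back selections omitting two groups (i.e. drawn from a single group): C(4,4) + C(5,4) + C(3,4) = 6.
By inclusion–exclusion: 495 − 231 + 6 = 270.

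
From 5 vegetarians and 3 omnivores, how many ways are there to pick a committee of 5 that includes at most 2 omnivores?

Split by how many omnivores are chosen (0 through 2).
Sum: C(3,0)·C(5,5) + C(3,1)·C(5,4) + C(3,2)·C(5,3) = 1 + 15 + 30 = 46.

46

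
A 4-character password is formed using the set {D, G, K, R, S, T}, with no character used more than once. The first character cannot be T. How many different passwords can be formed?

300

The first character has 6−1 = 5 choices (anything except T).
The remaining 3 characters are filled from the other 5 symbols without repetition: 5 × 4 × 3 = 60.
Total: 5 × 60 = 300.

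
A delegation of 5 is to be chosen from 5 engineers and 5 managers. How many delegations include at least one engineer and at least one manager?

250

Unrestricted: C(10,5) = 252 ways to pick any 5 of the 10.
Subtract selections that omit an entire group: no engineers → C(5,5) = 1; no managers → C(5,5) = 1.
Both groups omitted at once is impossible, so 252 − 2 = 250.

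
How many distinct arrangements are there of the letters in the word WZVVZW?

90

WZVVZW has 6 letters with V appearing twice, W appearing twice, and Z appearing twice.
Dividing 6! = 720 by 2!·2!·2! = 8 for the repeated letters gives 90.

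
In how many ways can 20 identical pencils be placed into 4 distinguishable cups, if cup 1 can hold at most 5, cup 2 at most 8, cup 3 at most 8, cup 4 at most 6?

By stars and bars, unrestricted non-negative solutions to x_1+…+x_4 = 20 number C(20+3,3) = 1771.
Subtract solutions that violate a single cap (substitute x_i' = x_i − (cap_i+1)): x_1 ≥ 6 gives C(17,3) = 680; x_2 ≥ 9 gives C(14,3) = 364; x_3 ≥ 9 gives C(14,3) = 364; x_4 ≥ 7 gives C(16,3) = 560. Together 1968.
Add back pairs where two caps are both exceeded: 56 + 56 + 120 + 10 + 35 + 35 = 312.
By inclusion–exclusion the count is 1771 − 1968 + 312 = 115.

115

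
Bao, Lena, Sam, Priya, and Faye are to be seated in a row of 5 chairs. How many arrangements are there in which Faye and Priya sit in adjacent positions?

48

Place the 3 others and the Faye-Priya pair as 4 objects in a line; the pair has 2 internal arrangements.
That gives 2 × 4! = 2 × 24 = 48.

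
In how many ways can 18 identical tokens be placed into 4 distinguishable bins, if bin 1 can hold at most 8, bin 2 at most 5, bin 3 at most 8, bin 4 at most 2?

Ignoring the caps, the number of non-negative solutions to x_1+…+x_4 = 18 is C(21,3) = 1330.
Subtract solutions that violate a single cap (substitute x_i' = x_i − (cap_i+1)): x_1 ≥ 9 gives C(12,3) = 220; x_2 ≥ 6 gives C(15,3) = 455; x_3 ≥ 9 gives C(12,3) = 220; x_4 ≥ 3 gives C(18,3) = 816. Together 1711.
Add back pairs where two caps are both exceeded: 20 + 1 + 84 + 20 + 220 + 84 = 429.
Subtract triples: 0 + 1 + 0 + 1 = 2.
By inclusion–exclusion the count is 1330 − 1711 + 429 − 2 = 46.

46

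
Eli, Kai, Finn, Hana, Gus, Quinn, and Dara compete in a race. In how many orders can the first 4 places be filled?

There are 7 choices for 1st place, 6 for 2nd, and so on down to 4 for position 4.
That gives 7 × 6 × 5 × 4 = 840.

840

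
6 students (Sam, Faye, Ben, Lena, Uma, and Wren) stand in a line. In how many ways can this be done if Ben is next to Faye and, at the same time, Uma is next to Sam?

Treat {Ben,Faye} as one block (2 orders) and {Uma,Sam} as another (2 orders).
That leaves 4 units to arrange: 2 × 2 × 4! = 4 × 24 = 96.

96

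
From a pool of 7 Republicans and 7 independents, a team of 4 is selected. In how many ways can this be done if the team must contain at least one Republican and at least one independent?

With no constraint there are C(14,4) = 1001 possible selections.
Selections missing a whole group: no Republicans → C(7,4) = 35; no independents → C(7,4) = 35.
Both groups omitted at once is impossible, so 1001 − 70 = 931.

931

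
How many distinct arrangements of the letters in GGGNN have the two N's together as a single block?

Treat the 2 copies of N as a single block. The multiset to arrange is then {NN, G, G, G}, 4 items in all.
That gives (4)!/(3!) = 4 arrangements.

4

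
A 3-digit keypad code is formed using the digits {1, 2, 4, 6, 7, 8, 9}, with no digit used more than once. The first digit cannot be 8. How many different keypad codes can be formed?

180

The first digit has 7−1 = 6 choices (anything except 8).
The remaining 2 digits are filled from the other 6 symbols without repetition: 6 × 5 = 30.
Total: 6 × 30 = 180.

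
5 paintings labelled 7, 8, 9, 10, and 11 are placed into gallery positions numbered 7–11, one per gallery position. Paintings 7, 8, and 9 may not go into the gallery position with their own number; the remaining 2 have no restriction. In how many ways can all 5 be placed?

64

Let Aᵢ (for i ∈ {7, 8, 9}) be the placements that put painting i in its forbidden gallery position. Any j of these fix j positions, leaving (5−j)! ways to fill the rest, and there are C(3,j) ways to pick which j.
By inclusion–exclusion, the number of valid placements is Σ_{j=0}^{3} (−1)^j C(3,j)·(5−j)!.
Computing: 120 − 72 + 18 − 2 = 64.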